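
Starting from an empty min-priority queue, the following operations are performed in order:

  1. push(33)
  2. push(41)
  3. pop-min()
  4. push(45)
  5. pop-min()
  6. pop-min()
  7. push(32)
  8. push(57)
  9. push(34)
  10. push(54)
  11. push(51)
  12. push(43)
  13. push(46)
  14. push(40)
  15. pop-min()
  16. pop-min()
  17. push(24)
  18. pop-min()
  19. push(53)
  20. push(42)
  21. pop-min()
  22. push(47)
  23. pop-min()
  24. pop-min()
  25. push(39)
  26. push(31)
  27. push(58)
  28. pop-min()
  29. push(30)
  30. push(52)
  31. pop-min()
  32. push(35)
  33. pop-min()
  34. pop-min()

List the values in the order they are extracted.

insert 33 → {33}
insert 41 → {33, 41}
pop-min → 33; now {41}
insert 45 → {41, 45}
pop-min → 41; now {45}
pop-min → 45; now {}
insert 32 → {32}
insert 57 → {32, 57}
insert 34 → {32, 34, 57}
insert 54 → {32, 34, 54, 57}
insert 51 → {32, 34, 51, 54, 57}
insert 43 → {32, 34, 43, 51, 54, 57}
insert 46 → {32, 34, 43, 46, 51, 54, 57}
insert 40 → {32, 34, 40, 43, 46, 51, 54, 57}
pop-min → 32; now {34, 40, 43, 46, 51, 54, 57}
pop-min → 34; now {40, 43, 46, 51, 54, 57}
insert 24 → {24, 40, 43, 46, 51, 54, 57}
pop-min → 24; now {40, 43, 46, 51, 54, 57}
insert 53 → {40, 43, 46, 51, 53, 54, 57}
insert 42 → {40, 42, 43, 46, 51, 53, 54, 57}
pop-min → 40; now {42, 43, 46, 51, 53, 54, 57}
insert 47 → {42, 43, 46, 47, 51, 53, 54, 57}
pop-min → 42; now {43, 46, 47, 51, 53, 54, 57}
pop-min → 43; now {46, 47, 51, 53, 54, 57}
insert 39 → {39, 46, 47, 51, 53, 54, 57}
insert 31 → {31, 39, 46, 47, 51, 53, 54, 57}
insert 58 → {31, 39, 46, 47, 51, 53, 54, 57, 58}
pop-min → 31; now {39, 46, 47, 51, 53, 54, 57, 58}
insert 30 → {30, 39, 46, 47, 51, 53, 54, 57, 58}
insert 52 → {30, 39, 46, 47, 51, 52, 53, 54, 57, 58}
pop-min → 30; now {39, 46, 47, 51, 52, 53, 54, 57, 58}
insert 35 → {35, 39, 46, 47, 51, 52, 53, 54, 57, 58}
pop-min → 35; now {39, 46, 47, 51, 52, 53, 54, 57, 58}
pop-min → 39; now {46, 47, 51, 52, 53, 54, 57, 58}

33 → 41 → 45 → 32 → 34 → 24 → 40 → 42 → 43 → 31 → 30 → 35 → 39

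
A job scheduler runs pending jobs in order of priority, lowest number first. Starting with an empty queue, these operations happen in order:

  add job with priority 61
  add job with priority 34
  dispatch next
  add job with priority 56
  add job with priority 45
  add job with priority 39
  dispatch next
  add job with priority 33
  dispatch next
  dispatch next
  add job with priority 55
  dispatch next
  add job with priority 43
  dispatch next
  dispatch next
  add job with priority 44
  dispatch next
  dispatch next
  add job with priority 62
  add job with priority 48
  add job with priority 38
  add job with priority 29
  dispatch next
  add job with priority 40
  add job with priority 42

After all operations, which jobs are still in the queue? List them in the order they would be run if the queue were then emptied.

insert 61 → {61}
insert 34 → {34, 61}
dispatch next → 34; now {61}
insert 56 → {56, 61}
insert 45 → {45, 56, 61}
insert 39 → {39, 45, 56, 61}
dispatch next → 39; now {45, 56, 61}
insert 33 → {33, 45, 56, 61}
dispatch next → 33; now {45, 56, 61}
dispatch next → 45; now {56, 61}
insert 55 → {55, 56, 61}
dispatch next → 55; now {56, 61}
insert 43 → {43, 56, 61}
dispatch next → 43; now {56, 61}
dispatch next → 56; now {61}
insert 44 → {44, 61}
dispatch next → 44; now {61}
dispatch next → 61; now {}
insert 62 → {62}
insert 48 → {48, 62}
insert 38 → {38, 48, 62}
insert 29 → {29, 38, 48, 62}
dispatch next → 29; now {38, 48, 62}
insert 40 → {38, 40, 48, 62}
insert 42 → {38, 40, 42, 48, 62}

38 → 40 → 42 → 48 → 62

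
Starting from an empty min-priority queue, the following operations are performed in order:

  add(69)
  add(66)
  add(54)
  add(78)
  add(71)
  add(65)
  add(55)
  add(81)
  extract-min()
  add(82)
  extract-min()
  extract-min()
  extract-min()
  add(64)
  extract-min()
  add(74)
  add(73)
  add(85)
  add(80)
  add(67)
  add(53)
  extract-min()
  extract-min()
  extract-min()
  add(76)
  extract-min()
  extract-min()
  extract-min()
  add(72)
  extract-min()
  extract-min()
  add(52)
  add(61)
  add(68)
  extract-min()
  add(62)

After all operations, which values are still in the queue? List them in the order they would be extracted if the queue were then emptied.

insert 69 → {69}
insert 66 → {66, 69}
insert 54 → {54, 66, 69}
insert 78 → {54, 66, 69, 78}
insert 71 → {54, 66, 69, 71, 78}
insert 65 → {54, 65, 66, 69, 71, 78}
insert 55 → {54, 55, 65, 66, 69, 71, 78}
insert 81 → {54, 55, 65, 66, 69, 71, 78, 81}
extract-min → 54; now {55, 65, 66, 69, 71, 78, 81}
insert 82 → {55, 65, 66, 69, 71, 78, 81, 82}
extract-min → 55; now {65, 66, 69, 71, 78, 81, 82}
extract-min → 65; now {66, 69, 71, 78, 81, 82}
extract-min → 66; now {69, 71, 78, 81, 82}
insert 64 → {64, 69, 71, 78, 81, 82}
extract-min → 64; now {69, 71, 78, 81, 82}
insert 74 → {69, 71, 74, 78, 81, 82}
insert 73 → {69, 71, 73, 74, 78, 81, 82}
insert 85 → {69, 71, 73, 74, 78, 81, 82, 85}
insert 80 → {69, 71, 73, 74, 78, 80, 81, 82, 85}
insert 67 → {67, 69, 71, 73, 74, 78, 80, 81, 82, 85}
insert 53 → {53, 67, 69, 71, 73, 74, 78, 80, 81, 82, 85}
extract-min → 53; now {67, 69, 71, 73, 74, 78, 80, 81, 82, 85}
extract-min → 67; now {69, 71, 73, 74, 78, 80, 81, 82, 85}
extract-min → 69; now {71, 73, 74, 78, 80, 81, 82, 85}
insert 76 → {71, 73, 74, 76, 78, 80, 81, 82, 85}
extract-min → 71; now {73, 74, 76, 78, 80, 81, 82, 85}
extract-min → 73; now {74, 76, 78, 80, 81, 82, 85}
extract-min → 74; now {76, 78, 80, 81, 82, 85}
insert 72 → {72, 76, 78, 80, 81, 82, 85}
extract-min → 72; now {76, 78, 80, 81, 82, 85}
extract-min → 76; now {78, 80, 81, 82, 85}
insert 52 → {52, 78, 80, 81, 82, 85}
insert 61 → {52, 61, 78, 80, 81, 82, 85}
insert 68 → {52, 61, 68, 78, 80, 81, 82, 85}
extract-min → 52; now {61, 68, 78, 80, 81, 82, 85}
insert 62 → {61, 62, 68, 78, 80, 81, 82, 85}

[61, 62, 68, 78, 80, 81, 82, 85]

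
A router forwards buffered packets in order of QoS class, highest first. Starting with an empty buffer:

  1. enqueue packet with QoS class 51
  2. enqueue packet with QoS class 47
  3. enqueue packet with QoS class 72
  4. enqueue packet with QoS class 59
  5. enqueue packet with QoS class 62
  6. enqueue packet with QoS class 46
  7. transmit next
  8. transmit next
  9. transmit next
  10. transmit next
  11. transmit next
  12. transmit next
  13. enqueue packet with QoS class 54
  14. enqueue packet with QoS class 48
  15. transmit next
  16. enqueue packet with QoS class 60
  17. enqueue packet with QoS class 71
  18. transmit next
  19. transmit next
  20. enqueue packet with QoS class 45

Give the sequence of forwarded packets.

72, 62, 59, 51, 47, 46, 54, 71, 60

insert 51 → {51}
insert 47 → {51, 47}
insert 72 → {72, 51, 47}
insert 59 → {72, 59, 51, 47}
insert 62 → {72, 62, 59, 51, 47}
insert 46 → {72, 62, 59, 51, 47, 46}
transmit next → 72; now {62, 59, 51, 47, 46}
transmit next → 62; now {59, 51, 47, 46}
transmit next → 59; now {51, 47, 46}
transmit next → 51; now {47, 46}
transmit next → 47; now {46}
transmit next → 46; now {}
insert 54 → {54}
insert 48 → {54, 48}
transmit next → 54; now {48}
insert 60 → {60, 48}
insert 71 → {71, 60, 48}
transmit next → 71; now {60, 48}
transmit next → 60; now {48}
insert 45 → {48, 45}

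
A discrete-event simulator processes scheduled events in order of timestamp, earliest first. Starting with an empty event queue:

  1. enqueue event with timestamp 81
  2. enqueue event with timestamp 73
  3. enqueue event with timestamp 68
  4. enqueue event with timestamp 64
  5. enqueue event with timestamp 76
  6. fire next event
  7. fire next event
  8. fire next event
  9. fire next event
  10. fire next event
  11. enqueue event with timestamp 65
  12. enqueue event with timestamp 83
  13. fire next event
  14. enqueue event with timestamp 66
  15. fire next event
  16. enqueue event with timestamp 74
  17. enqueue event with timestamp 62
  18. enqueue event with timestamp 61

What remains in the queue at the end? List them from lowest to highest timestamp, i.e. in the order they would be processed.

insert 81 → {81}
insert 73 → {73, 81}
insert 68 → {68, 73, 81}
insert 64 → {64, 68, 73, 81}
insert 76 → {64, 68, 73, 76, 81}
fire next event → 64; now {68, 73, 76, 81}
fire next event → 68; now {73, 76, 81}
fire next event → 73; now {76, 81}
fire next event → 76; now {81}
fire next event → 81; now {}
insert 65 → {65}
insert 83 → {65, 83}
fire next event → 65; now {83}
insert 66 → {66, 83}
fire next event → 66; now {83}
insert 74 → {74, 83}
insert 62 → {62, 74, 83}
insert 61 → {61, 62, 74, 83}

61 → 62 → 74 → 83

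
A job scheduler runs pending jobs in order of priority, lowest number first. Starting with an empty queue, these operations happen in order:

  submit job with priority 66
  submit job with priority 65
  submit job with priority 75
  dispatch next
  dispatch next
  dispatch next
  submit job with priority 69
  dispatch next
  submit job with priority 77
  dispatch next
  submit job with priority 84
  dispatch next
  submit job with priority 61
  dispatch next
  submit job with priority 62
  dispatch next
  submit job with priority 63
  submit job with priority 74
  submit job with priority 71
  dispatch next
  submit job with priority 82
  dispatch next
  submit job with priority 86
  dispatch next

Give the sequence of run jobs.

65, 66, 75, 69, 77, 84, 61, 62, 63, 71, 74

insert 66 → {66}
insert 65 → {65, 66}
insert 75 → {65, 66, 75}
dispatch next → 65; now {66, 75}
dispatch next → 66; now {75}
dispatch next → 75; now {}
insert 69 → {69}
dispatch next → 69; now {}
insert 77 → {77}
dispatch next → 77; now {}
insert 84 → {84}
dispatch next → 84; now {}
insert 61 → {61}
dispatch next → 61; now {}
insert 62 → {62}
dispatch next → 62; now {}
insert 63 → {63}
insert 74 → {63, 74}
insert 71 → {63, 71, 74}
dispatch next → 63; now {71, 74}
insert 82 → {71, 74, 82}
dispatch next → 71; now {74, 82}
insert 86 → {74, 82, 86}
dispatch next → 74; now {82, 86}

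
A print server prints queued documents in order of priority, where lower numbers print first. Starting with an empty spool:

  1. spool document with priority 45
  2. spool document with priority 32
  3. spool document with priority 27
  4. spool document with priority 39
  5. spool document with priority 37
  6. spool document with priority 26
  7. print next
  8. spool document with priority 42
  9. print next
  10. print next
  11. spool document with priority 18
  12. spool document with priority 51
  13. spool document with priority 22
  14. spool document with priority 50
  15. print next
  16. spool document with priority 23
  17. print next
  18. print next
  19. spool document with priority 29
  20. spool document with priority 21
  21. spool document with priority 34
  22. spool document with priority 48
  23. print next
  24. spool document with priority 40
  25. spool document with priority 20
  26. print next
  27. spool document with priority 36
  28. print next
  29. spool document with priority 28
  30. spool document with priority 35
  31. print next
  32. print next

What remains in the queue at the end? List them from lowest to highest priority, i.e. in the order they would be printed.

insert 45 → {45}
insert 32 → {32, 45}
insert 27 → {27, 32, 45}
insert 39 → {27, 32, 39, 45}
insert 37 → {27, 32, 37, 39, 45}
insert 26 → {26, 27, 32, 37, 39, 45}
print next → 26; now {27, 32, 37, 39, 45}
insert 42 → {27, 32, 37, 39, 42, 45}
print next → 27; now {32, 37, 39, 42, 45}
print next → 32; now {37, 39, 42, 45}
insert 18 → {18, 37, 39, 42, 45}
insert 51 → {18, 37, 39, 42, 45, 51}
insert 22 → {18, 22, 37, 39, 42, 45, 51}
insert 50 → {18, 22, 37, 39, 42, 45, 50, 51}
print next → 18; now {22, 37, 39, 42, 45, 50, 51}
insert 23 → {22, 23, 37, 39, 42, 45, 50, 51}
print next → 22; now {23, 37, 39, 42, 45, 50, 51}
print next → 23; now {37, 39, 42, 45, 50, 51}
insert 29 → {29, 37, 39, 42, 45, 50, 51}
insert 21 → {21, 29, 37, 39, 42, 45, 50, 51}
insert 34 → {21, 29, 34, 37, 39, 42, 45, 50, 51}
insert 48 → {21, 29, 34, 37, 39, 42, 45, 48, 50, 51}
print next → 21; now {29, 34, 37, 39, 42, 45, 48, 50, 51}
insert 40 → {29, 34, 37, 39, 40, 42, 45, 48, 50, 51}
insert 20 → {20, 29, 34, 37, 39, 40, 42, 45, 48, 50, 51}
print next → 20; now {29, 34, 37, 39, 40, 42, 45, 48, 50, 51}
insert 36 → {29, 34, 36, 37, 39, 40, 42, 45, 48, 50, 51}
print next → 29; now {34, 36, 37, 39, 40, 42, 45, 48, 50, 51}
insert 28 → {28, 34, 36, 37, 39, 40, 42, 45, 48, 50, 51}
insert 35 → {28, 34, 35, 36, 37, 39, 40, 42, 45, 48, 50, 51}
print next → 28; now {34, 35, 36, 37, 39, 40, 42, 45, 48, 50, 51}
print next → 34; now {35, 36, 37, 39, 40, 42, 45, 48, 50, 51}

35 → 36 → 37 → 39 → 40 → 42 → 45 → 48 → 50 → 51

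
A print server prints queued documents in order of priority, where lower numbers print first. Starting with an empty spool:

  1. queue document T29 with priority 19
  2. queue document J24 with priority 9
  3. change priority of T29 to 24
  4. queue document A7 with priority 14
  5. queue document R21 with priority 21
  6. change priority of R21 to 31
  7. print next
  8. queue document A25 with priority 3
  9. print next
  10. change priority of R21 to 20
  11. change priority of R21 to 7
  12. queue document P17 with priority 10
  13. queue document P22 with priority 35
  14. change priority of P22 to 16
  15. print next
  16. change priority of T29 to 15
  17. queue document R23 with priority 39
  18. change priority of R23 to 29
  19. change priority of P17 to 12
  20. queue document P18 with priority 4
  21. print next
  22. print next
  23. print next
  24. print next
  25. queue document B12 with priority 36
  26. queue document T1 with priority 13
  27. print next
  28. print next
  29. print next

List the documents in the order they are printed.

add T29 (priority 19) → {T29:19}
add J24 (priority 9) → {J24:9, T29:19}
update T29 to priority 24 → {J24:9, T29:24}
add A7 (priority 14) → {J24:9, A7:14, T29:24}
add R21 (priority 21) → {J24:9, A7:14, R21:21, T29:24}
update R21 to priority 31 → {J24:9, A7:14, T29:24, R21:31}
print next → J24; now {A7:14, T29:24, R21:31}
add A25 (priority 3) → {A25:3, A7:14, T29:24, R21:31}
print next → A25; now {A7:14, T29:24, R21:31}
update R21 to priority 20 → {A7:14, R21:20, T29:24}
update R21 to priority 7 → {R21:7, A7:14, T29:24}
add P17 (priority 10) → {R21:7, P17:10, A7:14, T29:24}
add P22 (priority 35) → {R21:7, P17:10, A7:14, T29:24, P22:35}
update P22 to priority 16 → {R21:7, P17:10, A7:14, P22:16, T29:24}
print next → R21; now {P17:10, A7:14, P22:16, T29:24}
update T29 to priority 15 → {P17:10, A7:14, T29:15, P22:16}
add R23 (priority 39) → {P17:10, A7:14, T29:15, P22:16, R23:39}
update R23 to priority 29 → {P17:10, A7:14, T29:15, P22:16, R23:29}
update P17 to priority 12 → {P17:12, A7:14, T29:15, P22:16, R23:29}
add P18 (priority 4) → {P18:4, P17:12, A7:14, T29:15, P22:16, R23:29}
print next → P18; now {P17:12, A7:14, T29:15, P22:16, R23:29}
print next → P17; now {A7:14, T29:15, P22:16, R23:29}
print next → A7; now {T29:15, P22:16, R23:29}
print next → T29; now {P22:16, R23:29}
add B12 (priority 36) → {P22:16, R23:29, B12:36}
add T1 (priority 13) → {T1:13, P22:16, R23:29, B12:36}
print next → T1; now {P22:16, R23:29, B12:36}
print next → P22; now {R23:29, B12:36}
print next → R23; now {B12:36}

J24 → A25 → R21 → P18 → P17 → A7 → T29 → T1 → P22 → R23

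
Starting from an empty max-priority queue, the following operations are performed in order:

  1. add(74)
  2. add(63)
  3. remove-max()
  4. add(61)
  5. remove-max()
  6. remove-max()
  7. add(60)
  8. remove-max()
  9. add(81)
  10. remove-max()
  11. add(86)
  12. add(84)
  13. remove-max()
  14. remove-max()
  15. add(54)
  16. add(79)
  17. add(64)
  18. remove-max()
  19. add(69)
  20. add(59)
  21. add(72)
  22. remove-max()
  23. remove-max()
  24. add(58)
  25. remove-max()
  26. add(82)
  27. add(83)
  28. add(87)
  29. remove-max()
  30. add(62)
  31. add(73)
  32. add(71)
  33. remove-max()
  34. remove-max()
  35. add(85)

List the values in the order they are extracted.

74 → 63 → 61 → 60 → 81 → 86 → 84 → 79 → 72 → 69 → 64 → 87 → 83 → 82

insert 74 → {74}
insert 63 → {74, 63}
remove-max → 74; now {63}
insert 61 → {63, 61}
remove-max → 63; now {61}
remove-max → 61; now {}
insert 60 → {60}
remove-max → 60; now {}
insert 81 → {81}
remove-max → 81; now {}
insert 86 → {86}
insert 84 → {86, 84}
remove-max → 86; now {84}
remove-max → 84; now {}
insert 54 → {54}
insert 79 → {79, 54}
insert 64 → {79, 64, 54}
remove-max → 79; now {64, 54}
insert 69 → {69, 64, 54}
insert 59 → {69, 64, 59, 54}
insert 72 → {72, 69, 64, 59, 54}
remove-max → 72; now {69, 64, 59, 54}
remove-max → 69; now {64, 59, 54}
insert 58 → {64, 59, 58, 54}
remove-max → 64; now {59, 58, 54}
insert 82 → {82, 59, 58, 54}
insert 83 → {83, 82, 59, 58, 54}
insert 87 → {87, 83, 82, 59, 58, 54}
remove-max → 87; now {83, 82, 59, 58, 54}
insert 62 → {83, 82, 62, 59, 58, 54}
insert 73 → {83, 82, 73, 62, 59, 58, 54}
insert 71 → {83, 82, 73, 71, 62, 59, 58, 54}
remove-max → 83; now {82, 73, 71, 62, 59, 58, 54}
remove-max → 82; now {73, 71, 62, 59, 58, 54}
insert 85 → {85, 73, 71, 62, 59, 58, 54}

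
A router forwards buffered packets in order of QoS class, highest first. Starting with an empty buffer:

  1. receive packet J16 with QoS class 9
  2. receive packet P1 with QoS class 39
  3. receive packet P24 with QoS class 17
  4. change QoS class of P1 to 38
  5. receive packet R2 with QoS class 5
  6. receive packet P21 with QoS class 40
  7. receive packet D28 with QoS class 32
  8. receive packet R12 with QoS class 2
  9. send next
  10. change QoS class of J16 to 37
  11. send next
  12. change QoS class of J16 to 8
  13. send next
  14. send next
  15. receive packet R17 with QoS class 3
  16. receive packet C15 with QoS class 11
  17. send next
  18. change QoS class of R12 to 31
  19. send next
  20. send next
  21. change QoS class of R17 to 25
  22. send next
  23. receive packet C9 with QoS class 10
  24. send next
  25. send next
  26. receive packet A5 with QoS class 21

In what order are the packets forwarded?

P21, P1, D28, P24, C15, R12, J16, R17, C9, R2

add J16 (QoS class 9) → {J16:9}
add P1 (QoS class 39) → {P1:39, J16:9}
add P24 (QoS class 17) → {P1:39, P24:17, J16:9}
update P1 to QoS class 38 → {P1:38, P24:17, J16:9}
add R2 (QoS class 5) → {P1:38, P24:17, J16:9, R2:5}
add P21 (QoS class 40) → {P21:40, P1:38, P24:17, J16:9, R2:5}
add D28 (QoS class 32) → {P21:40, P1:38, D28:32, P24:17, J16:9, R2:5}
add R12 (QoS class 2) → {P21:40, P1:38, D28:32, P24:17, J16:9, R2:5, R12:2}
send next → P21; now {P1:38, D28:32, P24:17, J16:9, R2:5, R12:2}
update J16 to QoS class 37 → {P1:38, J16:37, D28:32, P24:17, R2:5, R12:2}
send next → P1; now {J16:37, D28:32, P24:17, R2:5, R12:2}
update J16 to QoS class 8 → {D28:32, P24:17, J16:8, R2:5, R12:2}
send next → D28; now {P24:17, J16:8, R2:5, R12:2}
send next → P24; now {J16:8, R2:5, R12:2}
add R17 (QoS class 3) → {J16:8, R2:5, R17:3, R12:2}
add C15 (QoS class 11) → {C15:11, J16:8, R2:5, R17:3, R12:2}
send next → C15; now {J16:8, R2:5, R17:3, R12:2}
update R12 to QoS class 31 → {R12:31, J16:8, R2:5, R17:3}
send next → R12; now {J16:8, R2:5, R17:3}
send next → J16; now {R2:5, R17:3}
update R17 to QoS class 25 → {R17:25, R2:5}
send next → R17; now {R2:5}
add C9 (QoS class 10) → {C9:10, R2:5}
send next → C9; now {R2:5}
send next → R2; now {}
add A5 (QoS class 21) → {A5:21}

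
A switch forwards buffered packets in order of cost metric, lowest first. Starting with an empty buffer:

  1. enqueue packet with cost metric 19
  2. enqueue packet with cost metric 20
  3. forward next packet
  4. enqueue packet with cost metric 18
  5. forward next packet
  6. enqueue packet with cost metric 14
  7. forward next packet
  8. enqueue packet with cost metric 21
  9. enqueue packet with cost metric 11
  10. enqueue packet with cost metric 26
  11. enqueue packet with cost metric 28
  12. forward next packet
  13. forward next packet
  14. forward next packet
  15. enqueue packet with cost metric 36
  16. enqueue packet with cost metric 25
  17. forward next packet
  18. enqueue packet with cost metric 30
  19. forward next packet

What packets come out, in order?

insert 19 → {19}
insert 20 → {19, 20}
forward next packet → 19; now {20}
insert 18 → {18, 20}
forward next packet → 18; now {20}
insert 14 → {14, 20}
forward next packet → 14; now {20}
insert 21 → {20, 21}
insert 11 → {11, 20, 21}
insert 26 → {11, 20, 21, 26}
insert 28 → {11, 20, 21, 26, 28}
forward next packet → 11; now {20, 21, 26, 28}
forward next packet → 20; now {21, 26, 28}
forward next packet → 21; now {26, 28}
insert 36 → {26, 28, 36}
insert 25 → {25, 26, 28, 36}
forward next packet → 25; now {26, 28, 36}
insert 30 → {26, 28, 30, 36}
forward next packet → 26; now {28, 30, 36}

[19, 18, 14, 11, 20, 21, 25, 26]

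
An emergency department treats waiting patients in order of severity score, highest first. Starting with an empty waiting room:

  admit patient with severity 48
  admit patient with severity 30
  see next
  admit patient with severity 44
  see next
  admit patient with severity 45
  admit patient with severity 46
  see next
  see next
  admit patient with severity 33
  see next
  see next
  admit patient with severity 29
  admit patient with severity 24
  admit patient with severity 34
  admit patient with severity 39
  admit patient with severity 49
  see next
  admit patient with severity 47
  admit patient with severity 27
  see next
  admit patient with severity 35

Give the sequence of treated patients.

insert 48 → {48}
insert 30 → {48, 30}
see next → 48; now {30}
insert 44 → {44, 30}
see next → 44; now {30}
insert 45 → {45, 30}
insert 46 → {46, 45, 30}
see next → 46; now {45, 30}
see next → 45; now {30}
insert 33 → {33, 30}
see next → 33; now {30}
see next → 30; now {}
insert 29 → {29}
insert 24 → {29, 24}
insert 34 → {34, 29, 24}
insert 39 → {39, 34, 29, 24}
insert 49 → {49, 39, 34, 29, 24}
see next → 49; now {39, 34, 29, 24}
insert 47 → {47, 39, 34, 29, 24}
insert 27 → {47, 39, 34, 29, 27, 24}
see next → 47; now {39, 34, 29, 27, 24}
insert 35 → {39, 35, 34, 29, 27, 24}

48 → 44 → 46 → 45 → 33 → 30 → 49 → 47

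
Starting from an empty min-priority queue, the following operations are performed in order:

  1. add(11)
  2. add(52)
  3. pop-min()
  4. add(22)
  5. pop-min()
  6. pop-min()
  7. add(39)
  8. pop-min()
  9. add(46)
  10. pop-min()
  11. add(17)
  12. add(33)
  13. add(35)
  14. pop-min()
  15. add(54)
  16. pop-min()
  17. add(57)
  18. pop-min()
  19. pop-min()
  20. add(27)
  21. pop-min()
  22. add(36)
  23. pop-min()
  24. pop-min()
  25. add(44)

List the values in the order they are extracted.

[11, 22, 52, 39, 46, 17, 33, 35, 54, 27, 36, 57]

insert 11 → {11}
insert 52 → {11, 52}
pop-min → 11; now {52}
insert 22 → {22, 52}
pop-min → 22; now {52}
pop-min → 52; now {}
insert 39 → {39}
pop-min → 39; now {}
insert 46 → {46}
pop-min → 46; now {}
insert 17 → {17}
insert 33 → {17, 33}
insert 35 → {17, 33, 35}
pop-min → 17; now {33, 35}
insert 54 → {33, 35, 54}
pop-min → 33; now {35, 54}
insert 57 → {35, 54, 57}
pop-min → 35; now {54, 57}
pop-min → 54; now {57}
insert 27 → {27, 57}
pop-min → 27; now {57}
insert 36 → {36, 57}
pop-min → 36; now {57}
pop-min → 57; now {}
insert 44 → {44}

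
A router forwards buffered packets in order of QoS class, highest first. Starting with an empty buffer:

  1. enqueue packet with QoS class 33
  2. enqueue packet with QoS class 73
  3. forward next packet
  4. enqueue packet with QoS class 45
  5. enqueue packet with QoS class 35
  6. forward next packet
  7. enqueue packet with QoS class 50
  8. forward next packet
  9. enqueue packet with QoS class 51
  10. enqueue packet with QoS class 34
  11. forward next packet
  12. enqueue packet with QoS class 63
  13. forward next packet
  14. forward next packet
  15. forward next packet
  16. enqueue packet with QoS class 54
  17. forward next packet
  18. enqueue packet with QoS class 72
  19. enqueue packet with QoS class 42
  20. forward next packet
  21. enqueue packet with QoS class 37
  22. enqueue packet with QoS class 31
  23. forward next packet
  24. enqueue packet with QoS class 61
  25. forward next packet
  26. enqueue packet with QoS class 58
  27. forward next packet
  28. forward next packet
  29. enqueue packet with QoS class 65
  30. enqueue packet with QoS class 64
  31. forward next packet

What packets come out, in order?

73 → 45 → 50 → 51 → 63 → 35 → 34 → 54 → 72 → 42 → 61 → 58 → 37 → 65

insert 33 → {33}
insert 73 → {73, 33}
forward next packet → 73; now {33}
insert 45 → {45, 33}
insert 35 → {45, 35, 33}
forward next packet → 45; now {35, 33}
insert 50 → {50, 35, 33}
forward next packet → 50; now {35, 33}
insert 51 → {51, 35, 33}
insert 34 → {51, 35, 34, 33}
forward next packet → 51; now {35, 34, 33}
insert 63 → {63, 35, 34, 33}
forward next packet → 63; now {35, 34, 33}
forward next packet → 35; now {34, 33}
forward next packet → 34; now {33}
insert 54 → {54, 33}
forward next packet → 54; now {33}
insert 72 → {72, 33}
insert 42 → {72, 42, 33}
forward next packet → 72; now {42, 33}
insert 37 → {42, 37, 33}
insert 31 → {42, 37, 33, 31}
forward next packet → 42; now {37, 33, 31}
insert 61 → {61, 37, 33, 31}
forward next packet → 61; now {37, 33, 31}
insert 58 → {58, 37, 33, 31}
forward next packet → 58; now {37, 33, 31}
forward next packet → 37; now {33, 31}
insert 65 → {65, 33, 31}
insert 64 → {65, 64, 33, 31}
forward next packet → 65; now {64, 33, 31}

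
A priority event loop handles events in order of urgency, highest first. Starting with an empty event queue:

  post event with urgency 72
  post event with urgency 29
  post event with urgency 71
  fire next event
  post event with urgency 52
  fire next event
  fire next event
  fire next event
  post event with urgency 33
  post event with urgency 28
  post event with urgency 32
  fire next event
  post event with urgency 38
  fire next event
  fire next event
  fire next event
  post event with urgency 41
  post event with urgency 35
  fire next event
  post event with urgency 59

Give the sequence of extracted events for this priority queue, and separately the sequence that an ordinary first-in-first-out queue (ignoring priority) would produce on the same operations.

insert 72 → {72}
insert 29 → {72, 29}
insert 71 → {72, 71, 29}
fire next event → 72; now {71, 29}
insert 52 → {71, 52, 29}
fire next event → 71; now {52, 29}
fire next event → 52; now {29}
fire next event → 29; now {}
insert 33 → {33}
insert 28 → {33, 28}
insert 32 → {33, 32, 28}
fire next event → 33; now {32, 28}
insert 38 → {38, 32, 28}
fire next event → 38; now {32, 28}
fire next event → 32; now {28}
fire next event → 28; now {}
insert 41 → {41}
insert 35 → {41, 35}
fire next event → 41; now {35}
insert 59 → {59, 35}

priority queue: [72, 71, 52, 29, 33, 38, 32, 28, 41]; FIFO queue: [72, 29, 71, 52, 33, 28, 32, 38, 41]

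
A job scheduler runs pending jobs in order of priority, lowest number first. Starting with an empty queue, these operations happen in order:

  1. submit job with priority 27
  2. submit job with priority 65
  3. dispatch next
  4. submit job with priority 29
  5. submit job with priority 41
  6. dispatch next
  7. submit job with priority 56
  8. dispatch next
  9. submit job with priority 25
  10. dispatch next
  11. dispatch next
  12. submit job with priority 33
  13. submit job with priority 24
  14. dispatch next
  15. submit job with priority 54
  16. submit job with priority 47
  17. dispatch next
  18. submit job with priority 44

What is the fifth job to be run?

insert 27 → {27}
insert 65 → {27, 65}
dispatch next → 27; now {65}
insert 29 → {29, 65}
insert 41 → {29, 41, 65}
dispatch next → 29; now {41, 65}
insert 56 → {41, 56, 65}
dispatch next → 41; now {56, 65}
insert 25 → {25, 56, 65}
dispatch next → 25; now {56, 65}
dispatch next → 56; now {65}
insert 33 → {33, 65}
insert 24 → {24, 33, 65}
dispatch next → 24; now {33, 65}
insert 54 → {33, 54, 65}
insert 47 → {33, 47, 54, 65}
dispatch next → 33; now {47, 54, 65}
insert 44 → {44, 47, 54, 65}

56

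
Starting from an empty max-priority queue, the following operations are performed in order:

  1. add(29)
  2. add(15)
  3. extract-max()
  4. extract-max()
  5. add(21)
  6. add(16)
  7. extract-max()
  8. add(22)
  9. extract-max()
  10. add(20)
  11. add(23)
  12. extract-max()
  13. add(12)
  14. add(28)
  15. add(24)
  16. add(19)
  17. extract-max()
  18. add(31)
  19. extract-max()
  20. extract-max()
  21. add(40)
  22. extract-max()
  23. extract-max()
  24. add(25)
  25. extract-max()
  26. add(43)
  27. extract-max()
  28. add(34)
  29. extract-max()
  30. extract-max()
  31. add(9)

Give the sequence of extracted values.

insert 29 → {29}
insert 15 → {29, 15}
extract-max → 29; now {15}
extract-max → 15; now {}
insert 21 → {21}
insert 16 → {21, 16}
extract-max → 21; now {16}
insert 22 → {22, 16}
extract-max → 22; now {16}
insert 20 → {20, 16}
insert 23 → {23, 20, 16}
extract-max → 23; now {20, 16}
insert 12 → {20, 16, 12}
insert 28 → {28, 20, 16, 12}
insert 24 → {28, 24, 20, 16, 12}
insert 19 → {28, 24, 20, 19, 16, 12}
extract-max → 28; now {24, 20, 19, 16, 12}
insert 31 → {31, 24, 20, 19, 16, 12}
extract-max → 31; now {24, 20, 19, 16, 12}
extract-max → 24; now {20, 19, 16, 12}
insert 40 → {40, 20, 19, 16, 12}
extract-max → 40; now {20, 19, 16, 12}
extract-max → 20; now {19, 16, 12}
insert 25 → {25, 19, 16, 12}
extract-max → 25; now {19, 16, 12}
insert 43 → {43, 19, 16, 12}
extract-max → 43; now {19, 16, 12}
insert 34 → {34, 19, 16, 12}
extract-max → 34; now {19, 16, 12}
extract-max → 19; now {16, 12}
insert 9 → {16, 12, 9}

29 → 15 → 21 → 22 → 23 → 28 → 31 → 24 → 40 → 20 → 25 → 43 → 34 → 19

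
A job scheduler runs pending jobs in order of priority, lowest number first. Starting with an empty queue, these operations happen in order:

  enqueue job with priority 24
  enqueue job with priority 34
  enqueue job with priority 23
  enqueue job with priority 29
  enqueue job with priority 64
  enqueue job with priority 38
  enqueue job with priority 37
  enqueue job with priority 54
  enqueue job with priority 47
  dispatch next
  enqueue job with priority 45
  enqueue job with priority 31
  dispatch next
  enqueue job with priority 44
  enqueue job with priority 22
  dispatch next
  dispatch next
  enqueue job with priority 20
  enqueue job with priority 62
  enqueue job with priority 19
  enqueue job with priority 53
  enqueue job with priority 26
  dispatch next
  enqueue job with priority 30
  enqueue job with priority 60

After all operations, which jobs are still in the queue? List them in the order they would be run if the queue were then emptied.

[20, 26, 30, 31, 34, 37, 38, 44, 45, 47, 53, 54, 60, 62, 64]

insert 24 → {24}
insert 34 → {24, 34}
insert 23 → {23, 24, 34}
insert 29 → {23, 24, 29, 34}
insert 64 → {23, 24, 29, 34, 64}
insert 38 → {23, 24, 29, 34, 38, 64}
insert 37 → {23, 24, 29, 34, 37, 38, 64}
insert 54 → {23, 24, 29, 34, 37, 38, 54, 64}
insert 47 → {23, 24, 29, 34, 37, 38, 47, 54, 64}
dispatch next → 23; now {24, 29, 34, 37, 38, 47, 54, 64}
insert 45 → {24, 29, 34, 37, 38, 45, 47, 54, 64}
insert 31 → {24, 29, 31, 34, 37, 38, 45, 47, 54, 64}
dispatch next → 24; now {29, 31, 34, 37, 38, 45, 47, 54, 64}
insert 44 → {29, 31, 34, 37, 38, 44, 45, 47, 54, 64}
insert 22 → {22, 29, 31, 34, 37, 38, 44, 45, 47, 54, 64}
dispatch next → 22; now {29, 31, 34, 37, 38, 44, 45, 47, 54, 64}
dispatch next → 29; now {31, 34, 37, 38, 44, 45, 47, 54, 64}
insert 20 → {20, 31, 34, 37, 38, 44, 45, 47, 54, 64}
insert 62 → {20, 31, 34, 37, 38, 44, 45, 47, 54, 62, 64}
insert 19 → {19, 20, 31, 34, 37, 38, 44, 45, 47, 54, 62, 64}
insert 53 → {19, 20, 31, 34, 37, 38, 44, 45, 47, 53, 54, 62, 64}
insert 26 → {19, 20, 26, 31, 34, 37, 38, 44, 45, 47, 53, 54, 62, 64}
dispatch next → 19; now {20, 26, 31, 34, 37, 38, 44, 45, 47, 53, 54, 62, 64}
insert 30 → {20, 26, 30, 31, 34, 37, 38, 44, 45, 47, 53, 54, 62, 64}
insert 60 → {20, 26, 30, 31, 34, 37, 38, 44, 45, 47, 53, 54, 60, 62, 64}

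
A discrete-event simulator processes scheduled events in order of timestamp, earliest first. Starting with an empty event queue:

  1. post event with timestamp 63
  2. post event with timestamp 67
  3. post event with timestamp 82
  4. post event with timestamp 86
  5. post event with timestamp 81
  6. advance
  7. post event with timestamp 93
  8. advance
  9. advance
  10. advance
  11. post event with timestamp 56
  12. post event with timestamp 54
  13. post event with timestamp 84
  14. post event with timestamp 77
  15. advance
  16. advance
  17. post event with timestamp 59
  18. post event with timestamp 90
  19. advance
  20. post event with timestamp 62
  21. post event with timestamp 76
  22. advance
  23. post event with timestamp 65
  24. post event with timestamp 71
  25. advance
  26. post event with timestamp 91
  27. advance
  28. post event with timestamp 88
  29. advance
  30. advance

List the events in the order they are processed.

63 → 67 → 81 → 82 → 54 → 56 → 59 → 62 → 65 → 71 → 76 → 77

insert 63 → {63}
insert 67 → {63, 67}
insert 82 → {63, 67, 82}
insert 86 → {63, 67, 82, 86}
insert 81 → {63, 67, 81, 82, 86}
advance → 63; now {67, 81, 82, 86}
insert 93 → {67, 81, 82, 86, 93}
advance → 67; now {81, 82, 86, 93}
advance → 81; now {82, 86, 93}
advance → 82; now {86, 93}
insert 56 → {56, 86, 93}
insert 54 → {54, 56, 86, 93}
insert 84 → {54, 56, 84, 86, 93}
insert 77 → {54, 56, 77, 84, 86, 93}
advance → 54; now {56, 77, 84, 86, 93}
advance → 56; now {77, 84, 86, 93}
insert 59 → {59, 77, 84, 86, 93}
insert 90 → {59, 77, 84, 86, 90, 93}
advance → 59; now {77, 84, 86, 90, 93}
insert 62 → {62, 77, 84, 86, 90, 93}
insert 76 → {62, 76, 77, 84, 86, 90, 93}
advance → 62; now {76, 77, 84, 86, 90, 93}
insert 65 → {65, 76, 77, 84, 86, 90, 93}
insert 71 → {65, 71, 76, 77, 84, 86, 90, 93}
advance → 65; now {71, 76, 77, 84, 86, 90, 93}
insert 91 → {71, 76, 77, 84, 86, 90, 91, 93}
advance → 71; now {76, 77, 84, 86, 90, 91, 93}
insert 88 → {76, 77, 84, 86, 88, 90, 91, 93}
advance → 76; now {77, 84, 86, 88, 90, 91, 93}
advance → 77; now {84, 86, 88, 90, 91, 93}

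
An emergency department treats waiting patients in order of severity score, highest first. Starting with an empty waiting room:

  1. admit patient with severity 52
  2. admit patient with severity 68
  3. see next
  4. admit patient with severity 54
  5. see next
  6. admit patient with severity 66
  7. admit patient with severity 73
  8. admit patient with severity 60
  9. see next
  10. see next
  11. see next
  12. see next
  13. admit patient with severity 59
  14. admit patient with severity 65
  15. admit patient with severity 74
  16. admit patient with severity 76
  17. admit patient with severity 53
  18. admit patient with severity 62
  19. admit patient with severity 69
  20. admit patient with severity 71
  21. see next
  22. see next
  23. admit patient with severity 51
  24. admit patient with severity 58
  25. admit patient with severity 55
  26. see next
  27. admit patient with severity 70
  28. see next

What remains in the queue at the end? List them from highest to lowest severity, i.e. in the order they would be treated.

69 → 65 → 62 → 59 → 58 → 55 → 53 → 51

insert 52 → {52}
insert 68 → {68, 52}
see next → 68; now {52}
insert 54 → {54, 52}
see next → 54; now {52}
insert 66 → {66, 52}
insert 73 → {73, 66, 52}
insert 60 → {73, 66, 60, 52}
see next → 73; now {66, 60, 52}
see next → 66; now {60, 52}
see next → 60; now {52}
see next → 52; now {}
insert 59 → {59}
insert 65 → {65, 59}
insert 74 → {74, 65, 59}
insert 76 → {76, 74, 65, 59}
insert 53 → {76, 74, 65, 59, 53}
insert 62 → {76, 74, 65, 62, 59, 53}
insert 69 → {76, 74, 69, 65, 62, 59, 53}
insert 71 → {76, 74, 71, 69, 65, 62, 59, 53}
see next → 76; now {74, 71, 69, 65, 62, 59, 53}
see next → 74; now {71, 69, 65, 62, 59, 53}
insert 51 → {71, 69, 65, 62, 59, 53, 51}
insert 58 → {71, 69, 65, 62, 59, 58, 53, 51}
insert 55 → {71, 69, 65, 62, 59, 58, 55, 53, 51}
see next → 71; now {69, 65, 62, 59, 58, 55, 53, 51}
insert 70 → {70, 69, 65, 62, 59, 58, 55, 53, 51}
see next → 70; now {69, 65, 62, 59, 58, 55, 53, 51}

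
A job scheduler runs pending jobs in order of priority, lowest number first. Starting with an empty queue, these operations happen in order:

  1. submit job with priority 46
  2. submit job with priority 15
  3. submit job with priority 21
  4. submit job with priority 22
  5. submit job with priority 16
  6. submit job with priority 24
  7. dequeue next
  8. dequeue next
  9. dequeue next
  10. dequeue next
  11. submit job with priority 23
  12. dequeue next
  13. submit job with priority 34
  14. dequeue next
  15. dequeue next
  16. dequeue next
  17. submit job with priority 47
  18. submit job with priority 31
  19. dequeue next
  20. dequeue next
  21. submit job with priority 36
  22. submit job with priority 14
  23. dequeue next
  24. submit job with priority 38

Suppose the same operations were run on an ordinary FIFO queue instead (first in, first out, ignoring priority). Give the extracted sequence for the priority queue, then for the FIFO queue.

insert 46 → {46}
insert 15 → {15, 46}
insert 21 → {15, 21, 46}
insert 22 → {15, 21, 22, 46}
insert 16 → {15, 16, 21, 22, 46}
insert 24 → {15, 16, 21, 22, 24, 46}
dequeue next → 15; now {16, 21, 22, 24, 46}
dequeue next → 16; now {21, 22, 24, 46}
dequeue next → 21; now {22, 24, 46}
dequeue next → 22; now {24, 46}
insert 23 → {23, 24, 46}
dequeue next → 23; now {24, 46}
insert 34 → {24, 34, 46}
dequeue next → 24; now {34, 46}
dequeue next → 34; now {46}
dequeue next → 46; now {}
insert 47 → {47}
insert 31 → {31, 47}
dequeue next → 31; now {47}
dequeue next → 47; now {}
insert 36 → {36}
insert 14 → {14, 36}
dequeue next → 14; now {36}
insert 38 → {36, 38}

priority queue: 15, 16, 21, 22, 23, 24, 34, 46, 31, 47, 14; FIFO queue: 46 → 15 → 21 → 22 → 16 → 24 → 23 → 34 → 47 → 31 → 36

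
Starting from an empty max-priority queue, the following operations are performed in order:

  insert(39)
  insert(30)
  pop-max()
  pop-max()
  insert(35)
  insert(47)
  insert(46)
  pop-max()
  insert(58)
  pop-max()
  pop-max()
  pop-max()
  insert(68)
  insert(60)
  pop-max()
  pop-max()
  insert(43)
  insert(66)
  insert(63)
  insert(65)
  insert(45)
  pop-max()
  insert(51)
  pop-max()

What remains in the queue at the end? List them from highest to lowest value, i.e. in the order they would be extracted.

[63, 51, 45, 43]

insert 39 → {39}
insert 30 → {39, 30}
pop-max → 39; now {30}
pop-max → 30; now {}
insert 35 → {35}
insert 47 → {47, 35}
insert 46 → {47, 46, 35}
pop-max → 47; now {46, 35}
insert 58 → {58, 46, 35}
pop-max → 58; now {46, 35}
pop-max → 46; now {35}
pop-max → 35; now {}
insert 68 → {68}
insert 60 → {68, 60}
pop-max → 68; now {60}
pop-max → 60; now {}
insert 43 → {43}
insert 66 → {66, 43}
insert 63 → {66, 63, 43}
insert 65 → {66, 65, 63, 43}
insert 45 → {66, 65, 63, 45, 43}
pop-max → 66; now {65, 63, 45, 43}
insert 51 → {65, 63, 51, 45, 43}
pop-max → 65; now {63, 51, 45, 43}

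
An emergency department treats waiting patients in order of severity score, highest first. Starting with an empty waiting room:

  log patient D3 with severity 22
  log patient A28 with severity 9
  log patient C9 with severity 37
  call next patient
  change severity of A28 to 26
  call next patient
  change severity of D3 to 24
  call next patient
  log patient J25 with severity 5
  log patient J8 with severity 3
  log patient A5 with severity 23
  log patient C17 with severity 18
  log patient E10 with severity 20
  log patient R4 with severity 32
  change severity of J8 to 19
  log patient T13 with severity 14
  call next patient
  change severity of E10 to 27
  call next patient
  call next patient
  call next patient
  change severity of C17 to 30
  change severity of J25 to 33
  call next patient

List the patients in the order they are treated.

C9 → A28 → D3 → R4 → E10 → A5 → J8 → J25

add D3 (severity 22) → {D3:22}
add A28 (severity 9) → {D3:22, A28:9}
add C9 (severity 37) → {C9:37, D3:22, A28:9}
call next patient → C9; now {D3:22, A28:9}
update A28 to severity 26 → {A28:26, D3:22}
call next patient → A28; now {D3:22}
update D3 to severity 24 → {D3:24}
call next patient → D3; now {}
add J25 (severity 5) → {J25:5}
add J8 (severity 3) → {J25:5, J8:3}
add A5 (severity 23) → {A5:23, J25:5, J8:3}
add C17 (severity 18) → {A5:23, C17:18, J25:5, J8:3}
add E10 (severity 20) → {A5:23, E10:20, C17:18, J25:5, J8:3}
add R4 (severity 32) → {R4:32, A5:23, E10:20, C17:18, J25:5, J8:3}
update J8 to severity 19 → {R4:32, A5:23, E10:20, J8:19, C17:18, J25:5}
add T13 (severity 14) → {R4:32, A5:23, E10:20, J8:19, C17:18, T13:14, J25:5}
call next patient → R4; now {A5:23, E10:20, J8:19, C17:18, T13:14, J25:5}
update E10 to severity 27 → {E10:27, A5:23, J8:19, C17:18, T13:14, J25:5}
call next patient → E10; now {A5:23, J8:19, C17:18, T13:14, J25:5}
call next patient → A5; now {J8:19, C17:18, T13:14, J25:5}
call next patient → J8; now {C17:18, T13:14, J25:5}
update C17 to severity 30 → {C17:30, T13:14, J25:5}
update J25 to severity 33 → {J25:33, C17:30, T13:14}
call next patient → J25; now {C17:30, T13:14}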